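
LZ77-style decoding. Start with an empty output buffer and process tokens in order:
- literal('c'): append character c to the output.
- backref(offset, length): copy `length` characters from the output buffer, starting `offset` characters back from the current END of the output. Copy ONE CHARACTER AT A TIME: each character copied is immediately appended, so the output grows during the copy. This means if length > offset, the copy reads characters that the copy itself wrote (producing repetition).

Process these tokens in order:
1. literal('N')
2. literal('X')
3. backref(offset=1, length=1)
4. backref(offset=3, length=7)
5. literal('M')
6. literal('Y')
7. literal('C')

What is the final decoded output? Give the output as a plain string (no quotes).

Token 1: literal('N'). Output: "N"
Token 2: literal('X'). Output: "NX"
Token 3: backref(off=1, len=1). Copied 'X' from pos 1. Output: "NXX"
Token 4: backref(off=3, len=7) (overlapping!). Copied 'NXXNXXN' from pos 0. Output: "NXXNXXNXXN"
Token 5: literal('M'). Output: "NXXNXXNXXNM"
Token 6: literal('Y'). Output: "NXXNXXNXXNMY"
Token 7: literal('C'). Output: "NXXNXXNXXNMYC"

Answer: NXXNXXNXXNMYC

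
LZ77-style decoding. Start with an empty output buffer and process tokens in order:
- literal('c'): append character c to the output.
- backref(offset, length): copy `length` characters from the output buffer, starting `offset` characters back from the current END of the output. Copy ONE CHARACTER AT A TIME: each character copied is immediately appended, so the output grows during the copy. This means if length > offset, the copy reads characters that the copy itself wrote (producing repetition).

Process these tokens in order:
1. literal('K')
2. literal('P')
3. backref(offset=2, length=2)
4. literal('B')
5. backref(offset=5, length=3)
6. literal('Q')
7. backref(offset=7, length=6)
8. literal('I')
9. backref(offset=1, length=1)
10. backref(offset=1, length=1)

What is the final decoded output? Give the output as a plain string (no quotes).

Token 1: literal('K'). Output: "K"
Token 2: literal('P'). Output: "KP"
Token 3: backref(off=2, len=2). Copied 'KP' from pos 0. Output: "KPKP"
Token 4: literal('B'). Output: "KPKPB"
Token 5: backref(off=5, len=3). Copied 'KPK' from pos 0. Output: "KPKPBKPK"
Token 6: literal('Q'). Output: "KPKPBKPKQ"
Token 7: backref(off=7, len=6). Copied 'KPBKPK' from pos 2. Output: "KPKPBKPKQKPBKPK"
Token 8: literal('I'). Output: "KPKPBKPKQKPBKPKI"
Token 9: backref(off=1, len=1). Copied 'I' from pos 15. Output: "KPKPBKPKQKPBKPKII"
Token 10: backref(off=1, len=1). Copied 'I' from pos 16. Output: "KPKPBKPKQKPBKPKIII"

Answer: KPKPBKPKQKPBKPKIII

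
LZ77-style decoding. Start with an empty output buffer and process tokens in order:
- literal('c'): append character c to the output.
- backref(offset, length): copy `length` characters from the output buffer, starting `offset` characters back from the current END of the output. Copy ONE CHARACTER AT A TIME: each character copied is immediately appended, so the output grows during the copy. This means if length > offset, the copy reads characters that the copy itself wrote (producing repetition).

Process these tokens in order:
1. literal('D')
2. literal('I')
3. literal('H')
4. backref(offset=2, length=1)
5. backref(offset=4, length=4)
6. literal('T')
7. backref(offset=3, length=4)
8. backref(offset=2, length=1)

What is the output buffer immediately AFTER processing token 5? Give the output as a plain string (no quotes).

Token 1: literal('D'). Output: "D"
Token 2: literal('I'). Output: "DI"
Token 3: literal('H'). Output: "DIH"
Token 4: backref(off=2, len=1). Copied 'I' from pos 1. Output: "DIHI"
Token 5: backref(off=4, len=4). Copied 'DIHI' from pos 0. Output: "DIHIDIHI"

Answer: DIHIDIHI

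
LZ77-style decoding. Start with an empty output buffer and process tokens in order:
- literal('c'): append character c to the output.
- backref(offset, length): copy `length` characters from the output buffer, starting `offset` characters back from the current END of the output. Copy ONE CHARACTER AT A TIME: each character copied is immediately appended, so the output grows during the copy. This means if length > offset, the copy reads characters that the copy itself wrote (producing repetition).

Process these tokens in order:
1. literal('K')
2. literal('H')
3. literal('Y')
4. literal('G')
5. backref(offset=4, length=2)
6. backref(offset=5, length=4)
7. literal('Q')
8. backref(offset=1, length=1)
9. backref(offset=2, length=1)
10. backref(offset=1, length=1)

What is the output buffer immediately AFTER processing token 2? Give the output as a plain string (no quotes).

Answer: KH

Derivation:
Token 1: literal('K'). Output: "K"
Token 2: literal('H'). Output: "KH"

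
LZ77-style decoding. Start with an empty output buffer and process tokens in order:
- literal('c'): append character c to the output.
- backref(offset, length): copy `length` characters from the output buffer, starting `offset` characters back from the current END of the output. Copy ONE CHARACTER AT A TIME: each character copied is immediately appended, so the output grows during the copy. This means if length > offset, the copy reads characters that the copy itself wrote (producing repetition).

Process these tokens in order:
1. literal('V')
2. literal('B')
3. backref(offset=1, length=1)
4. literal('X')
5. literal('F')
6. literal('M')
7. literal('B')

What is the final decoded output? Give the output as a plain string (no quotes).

Token 1: literal('V'). Output: "V"
Token 2: literal('B'). Output: "VB"
Token 3: backref(off=1, len=1). Copied 'B' from pos 1. Output: "VBB"
Token 4: literal('X'). Output: "VBBX"
Token 5: literal('F'). Output: "VBBXF"
Token 6: literal('M'). Output: "VBBXFM"
Token 7: literal('B'). Output: "VBBXFMB"

Answer: VBBXFMB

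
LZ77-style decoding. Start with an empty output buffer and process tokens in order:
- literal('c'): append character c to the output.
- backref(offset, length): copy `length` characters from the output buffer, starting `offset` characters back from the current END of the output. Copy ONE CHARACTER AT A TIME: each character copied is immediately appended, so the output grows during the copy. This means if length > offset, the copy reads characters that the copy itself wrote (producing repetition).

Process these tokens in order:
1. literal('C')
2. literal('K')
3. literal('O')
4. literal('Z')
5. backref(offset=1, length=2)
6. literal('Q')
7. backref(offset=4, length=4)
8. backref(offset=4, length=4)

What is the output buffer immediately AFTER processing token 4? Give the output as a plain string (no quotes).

Token 1: literal('C'). Output: "C"
Token 2: literal('K'). Output: "CK"
Token 3: literal('O'). Output: "CKO"
Token 4: literal('Z'). Output: "CKOZ"

Answer: CKOZ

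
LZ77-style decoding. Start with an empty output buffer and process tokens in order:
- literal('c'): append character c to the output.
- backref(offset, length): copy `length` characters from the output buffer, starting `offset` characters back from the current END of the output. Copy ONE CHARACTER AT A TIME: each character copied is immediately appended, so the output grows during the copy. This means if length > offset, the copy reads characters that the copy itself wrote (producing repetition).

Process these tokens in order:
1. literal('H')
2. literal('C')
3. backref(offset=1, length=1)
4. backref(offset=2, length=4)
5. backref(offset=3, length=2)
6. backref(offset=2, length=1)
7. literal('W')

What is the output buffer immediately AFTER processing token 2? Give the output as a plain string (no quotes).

Token 1: literal('H'). Output: "H"
Token 2: literal('C'). Output: "HC"

Answer: HC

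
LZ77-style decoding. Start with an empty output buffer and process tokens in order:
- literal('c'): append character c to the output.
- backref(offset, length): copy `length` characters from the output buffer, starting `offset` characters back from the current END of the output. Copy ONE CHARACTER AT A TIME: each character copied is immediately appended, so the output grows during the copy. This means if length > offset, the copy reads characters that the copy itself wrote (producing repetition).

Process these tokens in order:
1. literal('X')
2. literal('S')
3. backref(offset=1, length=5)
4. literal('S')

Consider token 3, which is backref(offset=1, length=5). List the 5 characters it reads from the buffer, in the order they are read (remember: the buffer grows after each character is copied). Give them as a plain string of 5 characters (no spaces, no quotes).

Answer: SSSSS

Derivation:
Token 1: literal('X'). Output: "X"
Token 2: literal('S'). Output: "XS"
Token 3: backref(off=1, len=5). Buffer before: "XS" (len 2)
  byte 1: read out[1]='S', append. Buffer now: "XSS"
  byte 2: read out[2]='S', append. Buffer now: "XSSS"
  byte 3: read out[3]='S', append. Buffer now: "XSSSS"
  byte 4: read out[4]='S', append. Buffer now: "XSSSSS"
  byte 5: read out[5]='S', append. Buffer now: "XSSSSSS"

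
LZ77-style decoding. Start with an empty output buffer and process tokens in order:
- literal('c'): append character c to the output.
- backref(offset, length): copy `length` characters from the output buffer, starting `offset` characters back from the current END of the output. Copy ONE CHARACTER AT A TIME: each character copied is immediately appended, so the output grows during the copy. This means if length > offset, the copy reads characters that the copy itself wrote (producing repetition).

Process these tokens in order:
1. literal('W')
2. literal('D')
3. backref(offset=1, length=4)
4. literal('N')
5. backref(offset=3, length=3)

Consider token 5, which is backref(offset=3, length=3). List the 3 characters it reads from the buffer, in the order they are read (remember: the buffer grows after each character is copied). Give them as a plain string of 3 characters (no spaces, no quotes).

Answer: DDN

Derivation:
Token 1: literal('W'). Output: "W"
Token 2: literal('D'). Output: "WD"
Token 3: backref(off=1, len=4) (overlapping!). Copied 'DDDD' from pos 1. Output: "WDDDDD"
Token 4: literal('N'). Output: "WDDDDDN"
Token 5: backref(off=3, len=3). Buffer before: "WDDDDDN" (len 7)
  byte 1: read out[4]='D', append. Buffer now: "WDDDDDND"
  byte 2: read out[5]='D', append. Buffer now: "WDDDDDNDD"
  byte 3: read out[6]='N', append. Buffer now: "WDDDDDNDDN"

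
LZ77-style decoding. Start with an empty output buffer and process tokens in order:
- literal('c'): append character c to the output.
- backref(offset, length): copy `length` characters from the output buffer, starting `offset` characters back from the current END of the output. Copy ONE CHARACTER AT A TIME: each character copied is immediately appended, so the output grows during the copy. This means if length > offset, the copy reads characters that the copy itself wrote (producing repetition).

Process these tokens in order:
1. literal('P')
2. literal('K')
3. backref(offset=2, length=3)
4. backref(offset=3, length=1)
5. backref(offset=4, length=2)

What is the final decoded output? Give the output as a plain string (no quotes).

Answer: PKPKPPPK

Derivation:
Token 1: literal('P'). Output: "P"
Token 2: literal('K'). Output: "PK"
Token 3: backref(off=2, len=3) (overlapping!). Copied 'PKP' from pos 0. Output: "PKPKP"
Token 4: backref(off=3, len=1). Copied 'P' from pos 2. Output: "PKPKPP"
Token 5: backref(off=4, len=2). Copied 'PK' from pos 2. Output: "PKPKPPPK"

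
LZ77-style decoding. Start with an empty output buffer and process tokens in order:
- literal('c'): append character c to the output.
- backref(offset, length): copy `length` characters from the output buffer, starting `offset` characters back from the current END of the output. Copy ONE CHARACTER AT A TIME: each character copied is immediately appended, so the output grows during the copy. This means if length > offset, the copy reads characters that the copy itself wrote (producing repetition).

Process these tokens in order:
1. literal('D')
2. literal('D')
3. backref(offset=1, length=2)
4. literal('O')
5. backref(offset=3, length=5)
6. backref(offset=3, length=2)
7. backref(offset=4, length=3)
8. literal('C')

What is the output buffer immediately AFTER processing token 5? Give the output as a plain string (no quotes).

Token 1: literal('D'). Output: "D"
Token 2: literal('D'). Output: "DD"
Token 3: backref(off=1, len=2) (overlapping!). Copied 'DD' from pos 1. Output: "DDDD"
Token 4: literal('O'). Output: "DDDDO"
Token 5: backref(off=3, len=5) (overlapping!). Copied 'DDODD' from pos 2. Output: "DDDDODDODD"

Answer: DDDDODDODD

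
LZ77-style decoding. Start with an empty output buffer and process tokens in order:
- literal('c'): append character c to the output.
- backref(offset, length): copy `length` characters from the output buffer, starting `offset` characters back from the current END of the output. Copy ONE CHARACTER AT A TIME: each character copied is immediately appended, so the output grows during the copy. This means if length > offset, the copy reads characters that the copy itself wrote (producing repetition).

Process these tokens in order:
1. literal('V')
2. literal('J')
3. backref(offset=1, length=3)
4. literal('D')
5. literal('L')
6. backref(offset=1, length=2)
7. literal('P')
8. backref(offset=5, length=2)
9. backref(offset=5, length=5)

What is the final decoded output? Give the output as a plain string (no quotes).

Answer: VJJJJDLLLPDLLLPDL

Derivation:
Token 1: literal('V'). Output: "V"
Token 2: literal('J'). Output: "VJ"
Token 3: backref(off=1, len=3) (overlapping!). Copied 'JJJ' from pos 1. Output: "VJJJJ"
Token 4: literal('D'). Output: "VJJJJD"
Token 5: literal('L'). Output: "VJJJJDL"
Token 6: backref(off=1, len=2) (overlapping!). Copied 'LL' from pos 6. Output: "VJJJJDLLL"
Token 7: literal('P'). Output: "VJJJJDLLLP"
Token 8: backref(off=5, len=2). Copied 'DL' from pos 5. Output: "VJJJJDLLLPDL"
Token 9: backref(off=5, len=5). Copied 'LLPDL' from pos 7. Output: "VJJJJDLLLPDLLLPDL"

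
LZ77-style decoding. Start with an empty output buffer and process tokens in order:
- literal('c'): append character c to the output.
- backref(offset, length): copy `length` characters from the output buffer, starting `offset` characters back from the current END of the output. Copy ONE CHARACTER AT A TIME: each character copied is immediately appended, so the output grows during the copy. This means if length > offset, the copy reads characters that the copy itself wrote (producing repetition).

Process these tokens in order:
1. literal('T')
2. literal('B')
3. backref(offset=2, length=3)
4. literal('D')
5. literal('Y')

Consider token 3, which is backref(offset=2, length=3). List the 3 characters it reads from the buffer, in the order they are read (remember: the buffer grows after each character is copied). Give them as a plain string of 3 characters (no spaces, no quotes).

Token 1: literal('T'). Output: "T"
Token 2: literal('B'). Output: "TB"
Token 3: backref(off=2, len=3). Buffer before: "TB" (len 2)
  byte 1: read out[0]='T', append. Buffer now: "TBT"
  byte 2: read out[1]='B', append. Buffer now: "TBTB"
  byte 3: read out[2]='T', append. Buffer now: "TBTBT"

Answer: TBT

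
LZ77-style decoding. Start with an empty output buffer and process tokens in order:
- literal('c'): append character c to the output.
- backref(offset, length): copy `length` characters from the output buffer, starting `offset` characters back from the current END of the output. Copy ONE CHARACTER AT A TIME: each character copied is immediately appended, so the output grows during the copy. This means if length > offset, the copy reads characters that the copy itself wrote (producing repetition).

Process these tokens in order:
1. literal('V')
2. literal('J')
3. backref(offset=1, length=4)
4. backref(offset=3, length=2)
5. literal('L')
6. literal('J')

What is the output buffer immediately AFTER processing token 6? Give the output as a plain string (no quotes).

Token 1: literal('V'). Output: "V"
Token 2: literal('J'). Output: "VJ"
Token 3: backref(off=1, len=4) (overlapping!). Copied 'JJJJ' from pos 1. Output: "VJJJJJ"
Token 4: backref(off=3, len=2). Copied 'JJ' from pos 3. Output: "VJJJJJJJ"
Token 5: literal('L'). Output: "VJJJJJJJL"
Token 6: literal('J'). Output: "VJJJJJJJLJ"

Answer: VJJJJJJJLJ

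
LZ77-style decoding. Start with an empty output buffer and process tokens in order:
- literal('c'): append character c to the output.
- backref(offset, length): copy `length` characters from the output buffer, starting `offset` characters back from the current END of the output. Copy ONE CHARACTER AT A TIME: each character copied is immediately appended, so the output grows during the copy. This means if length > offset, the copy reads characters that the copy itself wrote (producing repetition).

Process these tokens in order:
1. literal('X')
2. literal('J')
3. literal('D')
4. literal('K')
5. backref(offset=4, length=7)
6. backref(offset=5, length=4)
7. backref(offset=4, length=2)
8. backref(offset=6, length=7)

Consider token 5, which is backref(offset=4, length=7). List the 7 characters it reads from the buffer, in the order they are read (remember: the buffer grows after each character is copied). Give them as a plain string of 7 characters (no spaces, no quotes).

Answer: XJDKXJD

Derivation:
Token 1: literal('X'). Output: "X"
Token 2: literal('J'). Output: "XJ"
Token 3: literal('D'). Output: "XJD"
Token 4: literal('K'). Output: "XJDK"
Token 5: backref(off=4, len=7). Buffer before: "XJDK" (len 4)
  byte 1: read out[0]='X', append. Buffer now: "XJDKX"
  byte 2: read out[1]='J', append. Buffer now: "XJDKXJ"
  byte 3: read out[2]='D', append. Buffer now: "XJDKXJD"
  byte 4: read out[3]='K', append. Buffer now: "XJDKXJDK"
  byte 5: read out[4]='X', append. Buffer now: "XJDKXJDKX"
  byte 6: read out[5]='J', append. Buffer now: "XJDKXJDKXJ"
  byte 7: read out[6]='D', append. Buffer now: "XJDKXJDKXJD"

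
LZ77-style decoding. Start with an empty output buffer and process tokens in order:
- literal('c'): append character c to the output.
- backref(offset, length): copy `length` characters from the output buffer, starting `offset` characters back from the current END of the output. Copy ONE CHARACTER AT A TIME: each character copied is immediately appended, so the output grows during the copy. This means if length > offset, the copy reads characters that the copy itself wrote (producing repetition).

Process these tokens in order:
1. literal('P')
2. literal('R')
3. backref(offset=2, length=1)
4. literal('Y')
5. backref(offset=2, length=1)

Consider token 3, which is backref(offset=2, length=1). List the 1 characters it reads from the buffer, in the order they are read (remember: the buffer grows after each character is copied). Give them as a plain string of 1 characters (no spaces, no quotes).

Token 1: literal('P'). Output: "P"
Token 2: literal('R'). Output: "PR"
Token 3: backref(off=2, len=1). Buffer before: "PR" (len 2)
  byte 1: read out[0]='P', append. Buffer now: "PRP"

Answer: P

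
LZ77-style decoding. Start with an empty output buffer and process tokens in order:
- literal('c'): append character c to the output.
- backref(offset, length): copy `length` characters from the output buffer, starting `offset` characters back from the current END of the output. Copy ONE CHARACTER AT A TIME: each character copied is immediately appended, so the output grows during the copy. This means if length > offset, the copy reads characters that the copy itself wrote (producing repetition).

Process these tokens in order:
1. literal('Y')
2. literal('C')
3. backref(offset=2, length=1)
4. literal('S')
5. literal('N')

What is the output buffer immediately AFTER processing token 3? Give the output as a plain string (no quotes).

Answer: YCY

Derivation:
Token 1: literal('Y'). Output: "Y"
Token 2: literal('C'). Output: "YC"
Token 3: backref(off=2, len=1). Copied 'Y' from pos 0. Output: "YCY"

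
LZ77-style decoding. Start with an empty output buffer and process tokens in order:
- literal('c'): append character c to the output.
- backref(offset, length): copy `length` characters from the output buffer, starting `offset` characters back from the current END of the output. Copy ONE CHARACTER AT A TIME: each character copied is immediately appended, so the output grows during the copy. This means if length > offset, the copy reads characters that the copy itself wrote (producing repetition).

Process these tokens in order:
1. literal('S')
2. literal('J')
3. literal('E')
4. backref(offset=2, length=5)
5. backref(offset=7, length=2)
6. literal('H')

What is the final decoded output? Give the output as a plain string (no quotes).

Token 1: literal('S'). Output: "S"
Token 2: literal('J'). Output: "SJ"
Token 3: literal('E'). Output: "SJE"
Token 4: backref(off=2, len=5) (overlapping!). Copied 'JEJEJ' from pos 1. Output: "SJEJEJEJ"
Token 5: backref(off=7, len=2). Copied 'JE' from pos 1. Output: "SJEJEJEJJE"
Token 6: literal('H'). Output: "SJEJEJEJJEH"

Answer: SJEJEJEJJEH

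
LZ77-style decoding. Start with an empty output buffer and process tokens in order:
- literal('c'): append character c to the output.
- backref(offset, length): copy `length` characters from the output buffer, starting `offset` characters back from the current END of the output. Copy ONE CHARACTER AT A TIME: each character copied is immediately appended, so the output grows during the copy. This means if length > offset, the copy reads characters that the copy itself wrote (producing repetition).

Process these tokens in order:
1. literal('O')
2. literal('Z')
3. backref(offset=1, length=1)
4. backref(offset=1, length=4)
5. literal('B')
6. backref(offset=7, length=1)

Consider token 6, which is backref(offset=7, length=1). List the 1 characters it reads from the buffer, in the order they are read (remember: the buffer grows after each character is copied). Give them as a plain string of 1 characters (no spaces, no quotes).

Token 1: literal('O'). Output: "O"
Token 2: literal('Z'). Output: "OZ"
Token 3: backref(off=1, len=1). Copied 'Z' from pos 1. Output: "OZZ"
Token 4: backref(off=1, len=4) (overlapping!). Copied 'ZZZZ' from pos 2. Output: "OZZZZZZ"
Token 5: literal('B'). Output: "OZZZZZZB"
Token 6: backref(off=7, len=1). Buffer before: "OZZZZZZB" (len 8)
  byte 1: read out[1]='Z', append. Buffer now: "OZZZZZZBZ"

Answer: Z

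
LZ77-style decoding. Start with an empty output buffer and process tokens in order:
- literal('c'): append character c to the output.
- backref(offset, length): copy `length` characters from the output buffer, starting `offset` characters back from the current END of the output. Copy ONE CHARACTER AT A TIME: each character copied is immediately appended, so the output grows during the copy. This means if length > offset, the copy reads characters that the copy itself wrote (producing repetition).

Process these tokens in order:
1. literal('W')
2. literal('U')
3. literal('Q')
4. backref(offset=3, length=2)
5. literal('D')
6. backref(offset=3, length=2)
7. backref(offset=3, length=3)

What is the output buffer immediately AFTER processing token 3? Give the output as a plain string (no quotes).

Answer: WUQ

Derivation:
Token 1: literal('W'). Output: "W"
Token 2: literal('U'). Output: "WU"
Token 3: literal('Q'). Output: "WUQ"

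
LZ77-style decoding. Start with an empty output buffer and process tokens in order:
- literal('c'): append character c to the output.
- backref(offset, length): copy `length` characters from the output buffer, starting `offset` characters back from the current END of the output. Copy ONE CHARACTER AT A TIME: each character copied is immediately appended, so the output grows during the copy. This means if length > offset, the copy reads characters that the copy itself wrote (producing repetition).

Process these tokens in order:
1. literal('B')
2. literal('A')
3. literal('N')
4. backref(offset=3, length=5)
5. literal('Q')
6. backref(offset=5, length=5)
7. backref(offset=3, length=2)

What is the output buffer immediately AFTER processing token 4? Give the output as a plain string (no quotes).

Token 1: literal('B'). Output: "B"
Token 2: literal('A'). Output: "BA"
Token 3: literal('N'). Output: "BAN"
Token 4: backref(off=3, len=5) (overlapping!). Copied 'BANBA' from pos 0. Output: "BANBANBA"

Answer: BANBANBA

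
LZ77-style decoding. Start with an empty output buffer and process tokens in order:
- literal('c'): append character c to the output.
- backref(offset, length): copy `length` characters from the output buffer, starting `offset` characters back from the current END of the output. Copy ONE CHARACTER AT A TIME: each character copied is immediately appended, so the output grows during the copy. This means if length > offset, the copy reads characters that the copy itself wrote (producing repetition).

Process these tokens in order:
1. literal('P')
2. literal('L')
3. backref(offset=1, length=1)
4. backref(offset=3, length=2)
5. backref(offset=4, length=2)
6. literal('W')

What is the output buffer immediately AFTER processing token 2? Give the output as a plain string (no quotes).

Token 1: literal('P'). Output: "P"
Token 2: literal('L'). Output: "PL"

Answer: PL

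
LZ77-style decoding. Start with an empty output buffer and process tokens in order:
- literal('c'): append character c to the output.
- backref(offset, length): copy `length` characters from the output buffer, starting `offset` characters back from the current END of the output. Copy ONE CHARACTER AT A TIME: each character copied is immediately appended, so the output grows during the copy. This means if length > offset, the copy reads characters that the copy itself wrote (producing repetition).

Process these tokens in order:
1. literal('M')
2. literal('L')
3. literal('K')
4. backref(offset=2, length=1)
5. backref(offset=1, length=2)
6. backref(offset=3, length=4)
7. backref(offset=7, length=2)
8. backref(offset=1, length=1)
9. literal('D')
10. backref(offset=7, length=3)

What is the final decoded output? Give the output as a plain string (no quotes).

Token 1: literal('M'). Output: "M"
Token 2: literal('L'). Output: "ML"
Token 3: literal('K'). Output: "MLK"
Token 4: backref(off=2, len=1). Copied 'L' from pos 1. Output: "MLKL"
Token 5: backref(off=1, len=2) (overlapping!). Copied 'LL' from pos 3. Output: "MLKLLL"
Token 6: backref(off=3, len=4) (overlapping!). Copied 'LLLL' from pos 3. Output: "MLKLLLLLLL"
Token 7: backref(off=7, len=2). Copied 'LL' from pos 3. Output: "MLKLLLLLLLLL"
Token 8: backref(off=1, len=1). Copied 'L' from pos 11. Output: "MLKLLLLLLLLLL"
Token 9: literal('D'). Output: "MLKLLLLLLLLLLD"
Token 10: backref(off=7, len=3). Copied 'LLL' from pos 7. Output: "MLKLLLLLLLLLLDLLL"

Answer: MLKLLLLLLLLLLDLLL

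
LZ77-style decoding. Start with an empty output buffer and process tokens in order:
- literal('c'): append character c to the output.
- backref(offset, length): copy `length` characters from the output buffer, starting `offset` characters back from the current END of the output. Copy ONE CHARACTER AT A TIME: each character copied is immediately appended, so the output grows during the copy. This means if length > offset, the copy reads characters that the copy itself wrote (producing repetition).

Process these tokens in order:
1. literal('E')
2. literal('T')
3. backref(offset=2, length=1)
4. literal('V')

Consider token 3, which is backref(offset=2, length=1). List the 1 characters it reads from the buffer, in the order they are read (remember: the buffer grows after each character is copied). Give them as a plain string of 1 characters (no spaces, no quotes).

Token 1: literal('E'). Output: "E"
Token 2: literal('T'). Output: "ET"
Token 3: backref(off=2, len=1). Buffer before: "ET" (len 2)
  byte 1: read out[0]='E', append. Buffer now: "ETE"

Answer: E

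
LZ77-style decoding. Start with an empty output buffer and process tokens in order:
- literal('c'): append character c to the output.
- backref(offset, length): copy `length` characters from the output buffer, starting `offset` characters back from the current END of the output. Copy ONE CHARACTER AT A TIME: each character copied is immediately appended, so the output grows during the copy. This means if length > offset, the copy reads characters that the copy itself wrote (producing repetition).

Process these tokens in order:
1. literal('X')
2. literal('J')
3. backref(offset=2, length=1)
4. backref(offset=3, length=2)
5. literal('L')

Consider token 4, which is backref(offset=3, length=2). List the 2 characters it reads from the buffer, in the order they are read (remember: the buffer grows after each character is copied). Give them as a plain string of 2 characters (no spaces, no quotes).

Token 1: literal('X'). Output: "X"
Token 2: literal('J'). Output: "XJ"
Token 3: backref(off=2, len=1). Copied 'X' from pos 0. Output: "XJX"
Token 4: backref(off=3, len=2). Buffer before: "XJX" (len 3)
  byte 1: read out[0]='X', append. Buffer now: "XJXX"
  byte 2: read out[1]='J', append. Buffer now: "XJXXJ"

Answer: XJ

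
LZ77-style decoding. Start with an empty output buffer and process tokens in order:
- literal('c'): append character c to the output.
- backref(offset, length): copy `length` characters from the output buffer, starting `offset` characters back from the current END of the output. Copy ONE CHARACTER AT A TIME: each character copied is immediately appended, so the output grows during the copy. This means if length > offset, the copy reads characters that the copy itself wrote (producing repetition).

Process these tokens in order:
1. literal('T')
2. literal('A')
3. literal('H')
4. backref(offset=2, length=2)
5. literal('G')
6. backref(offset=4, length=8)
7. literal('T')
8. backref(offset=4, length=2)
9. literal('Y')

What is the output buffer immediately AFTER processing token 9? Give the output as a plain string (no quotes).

Token 1: literal('T'). Output: "T"
Token 2: literal('A'). Output: "TA"
Token 3: literal('H'). Output: "TAH"
Token 4: backref(off=2, len=2). Copied 'AH' from pos 1. Output: "TAHAH"
Token 5: literal('G'). Output: "TAHAHG"
Token 6: backref(off=4, len=8) (overlapping!). Copied 'HAHGHAHG' from pos 2. Output: "TAHAHGHAHGHAHG"
Token 7: literal('T'). Output: "TAHAHGHAHGHAHGT"
Token 8: backref(off=4, len=2). Copied 'AH' from pos 11. Output: "TAHAHGHAHGHAHGTAH"
Token 9: literal('Y'). Output: "TAHAHGHAHGHAHGTAHY"

Answer: TAHAHGHAHGHAHGTAHY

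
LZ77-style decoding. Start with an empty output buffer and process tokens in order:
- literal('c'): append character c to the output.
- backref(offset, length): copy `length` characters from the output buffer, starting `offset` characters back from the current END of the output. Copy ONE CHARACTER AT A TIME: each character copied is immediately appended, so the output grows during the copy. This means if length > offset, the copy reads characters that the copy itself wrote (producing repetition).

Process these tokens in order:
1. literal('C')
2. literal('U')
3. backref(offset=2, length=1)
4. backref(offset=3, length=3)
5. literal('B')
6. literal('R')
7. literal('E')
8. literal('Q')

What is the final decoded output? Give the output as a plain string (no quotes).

Token 1: literal('C'). Output: "C"
Token 2: literal('U'). Output: "CU"
Token 3: backref(off=2, len=1). Copied 'C' from pos 0. Output: "CUC"
Token 4: backref(off=3, len=3). Copied 'CUC' from pos 0. Output: "CUCCUC"
Token 5: literal('B'). Output: "CUCCUCB"
Token 6: literal('R'). Output: "CUCCUCBR"
Token 7: literal('E'). Output: "CUCCUCBRE"
Token 8: literal('Q'). Output: "CUCCUCBREQ"

Answer: CUCCUCBREQ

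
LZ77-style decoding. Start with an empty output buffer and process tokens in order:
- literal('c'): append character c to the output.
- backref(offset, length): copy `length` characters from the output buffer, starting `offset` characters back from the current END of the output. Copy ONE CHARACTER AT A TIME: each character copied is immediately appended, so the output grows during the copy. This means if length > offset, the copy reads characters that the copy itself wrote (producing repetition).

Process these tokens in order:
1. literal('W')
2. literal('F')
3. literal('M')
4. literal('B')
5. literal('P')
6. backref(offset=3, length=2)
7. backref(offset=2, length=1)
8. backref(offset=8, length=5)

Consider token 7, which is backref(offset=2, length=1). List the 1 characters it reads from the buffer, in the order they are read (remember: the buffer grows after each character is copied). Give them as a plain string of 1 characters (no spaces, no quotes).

Answer: M

Derivation:
Token 1: literal('W'). Output: "W"
Token 2: literal('F'). Output: "WF"
Token 3: literal('M'). Output: "WFM"
Token 4: literal('B'). Output: "WFMB"
Token 5: literal('P'). Output: "WFMBP"
Token 6: backref(off=3, len=2). Copied 'MB' from pos 2. Output: "WFMBPMB"
Token 7: backref(off=2, len=1). Buffer before: "WFMBPMB" (len 7)
  byte 1: read out[5]='M', append. Buffer now: "WFMBPMBM"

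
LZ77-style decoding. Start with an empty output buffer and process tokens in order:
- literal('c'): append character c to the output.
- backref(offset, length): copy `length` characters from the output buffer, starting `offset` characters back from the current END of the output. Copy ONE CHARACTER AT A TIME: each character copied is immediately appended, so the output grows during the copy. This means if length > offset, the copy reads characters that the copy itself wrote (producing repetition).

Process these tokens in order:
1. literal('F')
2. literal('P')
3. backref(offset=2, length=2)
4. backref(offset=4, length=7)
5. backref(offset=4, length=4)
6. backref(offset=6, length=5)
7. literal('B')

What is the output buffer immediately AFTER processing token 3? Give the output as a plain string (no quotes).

Token 1: literal('F'). Output: "F"
Token 2: literal('P'). Output: "FP"
Token 3: backref(off=2, len=2). Copied 'FP' from pos 0. Output: "FPFP"

Answer: FPFP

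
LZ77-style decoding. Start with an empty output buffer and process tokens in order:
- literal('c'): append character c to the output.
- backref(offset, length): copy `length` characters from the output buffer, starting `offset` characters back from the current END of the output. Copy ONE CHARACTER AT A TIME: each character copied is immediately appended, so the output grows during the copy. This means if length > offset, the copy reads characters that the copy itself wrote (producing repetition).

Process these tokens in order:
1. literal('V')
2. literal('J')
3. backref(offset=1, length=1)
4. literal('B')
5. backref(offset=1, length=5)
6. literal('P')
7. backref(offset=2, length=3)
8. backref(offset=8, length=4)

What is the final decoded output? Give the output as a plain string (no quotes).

Token 1: literal('V'). Output: "V"
Token 2: literal('J'). Output: "VJ"
Token 3: backref(off=1, len=1). Copied 'J' from pos 1. Output: "VJJ"
Token 4: literal('B'). Output: "VJJB"
Token 5: backref(off=1, len=5) (overlapping!). Copied 'BBBBB' from pos 3. Output: "VJJBBBBBB"
Token 6: literal('P'). Output: "VJJBBBBBBP"
Token 7: backref(off=2, len=3) (overlapping!). Copied 'BPB' from pos 8. Output: "VJJBBBBBBPBPB"
Token 8: backref(off=8, len=4). Copied 'BBBB' from pos 5. Output: "VJJBBBBBBPBPBBBBB"

Answer: VJJBBBBBBPBPBBBBB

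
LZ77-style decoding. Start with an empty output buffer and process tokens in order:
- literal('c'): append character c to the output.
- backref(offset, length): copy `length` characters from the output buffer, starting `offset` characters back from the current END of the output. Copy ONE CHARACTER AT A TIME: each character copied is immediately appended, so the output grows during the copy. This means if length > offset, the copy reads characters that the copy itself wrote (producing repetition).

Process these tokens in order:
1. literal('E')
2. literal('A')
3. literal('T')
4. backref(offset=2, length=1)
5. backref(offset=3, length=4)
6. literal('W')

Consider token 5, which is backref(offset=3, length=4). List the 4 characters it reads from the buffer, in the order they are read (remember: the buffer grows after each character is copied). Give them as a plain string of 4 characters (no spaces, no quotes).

Token 1: literal('E'). Output: "E"
Token 2: literal('A'). Output: "EA"
Token 3: literal('T'). Output: "EAT"
Token 4: backref(off=2, len=1). Copied 'A' from pos 1. Output: "EATA"
Token 5: backref(off=3, len=4). Buffer before: "EATA" (len 4)
  byte 1: read out[1]='A', append. Buffer now: "EATAA"
  byte 2: read out[2]='T', append. Buffer now: "EATAAT"
  byte 3: read out[3]='A', append. Buffer now: "EATAATA"
  byte 4: read out[4]='A', append. Buffer now: "EATAATAA"

Answer: ATAA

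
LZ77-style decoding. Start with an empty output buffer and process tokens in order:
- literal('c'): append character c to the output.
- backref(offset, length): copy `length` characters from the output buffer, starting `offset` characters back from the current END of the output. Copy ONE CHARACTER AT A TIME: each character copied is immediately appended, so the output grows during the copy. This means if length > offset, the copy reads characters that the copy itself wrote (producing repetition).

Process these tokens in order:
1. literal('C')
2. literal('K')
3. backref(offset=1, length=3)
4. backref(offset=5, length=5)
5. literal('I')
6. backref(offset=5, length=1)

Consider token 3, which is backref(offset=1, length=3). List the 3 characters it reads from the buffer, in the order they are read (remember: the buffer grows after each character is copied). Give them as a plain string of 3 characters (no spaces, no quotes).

Answer: KKK

Derivation:
Token 1: literal('C'). Output: "C"
Token 2: literal('K'). Output: "CK"
Token 3: backref(off=1, len=3). Buffer before: "CK" (len 2)
  byte 1: read out[1]='K', append. Buffer now: "CKK"
  byte 2: read out[2]='K', append. Buffer now: "CKKK"
  byte 3: read out[3]='K', append. Buffer now: "CKKKK"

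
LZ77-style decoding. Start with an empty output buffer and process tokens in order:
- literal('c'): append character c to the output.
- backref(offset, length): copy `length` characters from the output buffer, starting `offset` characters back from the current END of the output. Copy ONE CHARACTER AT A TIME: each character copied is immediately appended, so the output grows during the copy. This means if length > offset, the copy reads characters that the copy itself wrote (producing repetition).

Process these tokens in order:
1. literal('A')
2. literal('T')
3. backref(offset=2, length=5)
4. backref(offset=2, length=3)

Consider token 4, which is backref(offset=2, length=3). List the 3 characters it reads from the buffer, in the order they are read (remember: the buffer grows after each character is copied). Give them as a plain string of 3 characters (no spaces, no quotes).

Token 1: literal('A'). Output: "A"
Token 2: literal('T'). Output: "AT"
Token 3: backref(off=2, len=5) (overlapping!). Copied 'ATATA' from pos 0. Output: "ATATATA"
Token 4: backref(off=2, len=3). Buffer before: "ATATATA" (len 7)
  byte 1: read out[5]='T', append. Buffer now: "ATATATAT"
  byte 2: read out[6]='A', append. Buffer now: "ATATATATA"
  byte 3: read out[7]='T', append. Buffer now: "ATATATATAT"

Answer: TAT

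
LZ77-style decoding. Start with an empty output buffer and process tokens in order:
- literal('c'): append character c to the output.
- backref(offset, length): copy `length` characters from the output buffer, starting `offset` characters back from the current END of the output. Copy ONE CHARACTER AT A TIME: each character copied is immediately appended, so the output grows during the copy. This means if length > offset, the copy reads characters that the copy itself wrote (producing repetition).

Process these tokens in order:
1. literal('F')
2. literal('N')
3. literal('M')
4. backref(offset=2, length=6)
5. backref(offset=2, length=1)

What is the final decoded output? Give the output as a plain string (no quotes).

Answer: FNMNMNMNMN

Derivation:
Token 1: literal('F'). Output: "F"
Token 2: literal('N'). Output: "FN"
Token 3: literal('M'). Output: "FNM"
Token 4: backref(off=2, len=6) (overlapping!). Copied 'NMNMNM' from pos 1. Output: "FNMNMNMNM"
Token 5: backref(off=2, len=1). Copied 'N' from pos 7. Output: "FNMNMNMNMN"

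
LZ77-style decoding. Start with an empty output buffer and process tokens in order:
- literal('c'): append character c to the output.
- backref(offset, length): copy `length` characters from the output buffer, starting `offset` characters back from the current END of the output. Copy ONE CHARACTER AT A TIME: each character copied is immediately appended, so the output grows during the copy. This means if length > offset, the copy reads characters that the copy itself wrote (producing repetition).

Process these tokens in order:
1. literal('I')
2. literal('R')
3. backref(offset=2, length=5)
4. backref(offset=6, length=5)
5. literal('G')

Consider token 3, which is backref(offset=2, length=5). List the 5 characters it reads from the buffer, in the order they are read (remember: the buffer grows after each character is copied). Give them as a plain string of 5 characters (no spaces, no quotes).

Answer: IRIRI

Derivation:
Token 1: literal('I'). Output: "I"
Token 2: literal('R'). Output: "IR"
Token 3: backref(off=2, len=5). Buffer before: "IR" (len 2)
  byte 1: read out[0]='I', append. Buffer now: "IRI"
  byte 2: read out[1]='R', append. Buffer now: "IRIR"
  byte 3: read out[2]='I', append. Buffer now: "IRIRI"
  byte 4: read out[3]='R', append. Buffer now: "IRIRIR"
  byte 5: read out[4]='I', append. Buffer now: "IRIRIRI"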